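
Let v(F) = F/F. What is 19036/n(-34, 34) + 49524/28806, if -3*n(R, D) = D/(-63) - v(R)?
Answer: 17273857642/465697 ≈ 37093.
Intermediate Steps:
v(F) = 1
n(R, D) = 1/3 + D/189 (n(R, D) = -(D/(-63) - 1*1)/3 = -(D*(-1/63) - 1)/3 = -(-D/63 - 1)/3 = -(-1 - D/63)/3 = 1/3 + D/189)
19036/n(-34, 34) + 49524/28806 = 19036/(1/3 + (1/189)*34) + 49524/28806 = 19036/(1/3 + 34/189) + 49524*(1/28806) = 19036/(97/189) + 8254/4801 = 19036*(189/97) + 8254/4801 = 3597804/97 + 8254/4801 = 17273857642/465697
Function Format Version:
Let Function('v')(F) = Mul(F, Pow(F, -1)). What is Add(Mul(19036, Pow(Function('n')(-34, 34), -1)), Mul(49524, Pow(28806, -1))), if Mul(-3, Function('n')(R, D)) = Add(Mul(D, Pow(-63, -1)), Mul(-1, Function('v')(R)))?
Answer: Rational(17273857642, 465697) ≈ 37093.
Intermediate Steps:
Function('v')(F) = 1
Function('n')(R, D) = Add(Rational(1, 3), Mul(Rational(1, 189), D)) (Function('n')(R, D) = Mul(Rational(-1, 3), Add(Mul(D, Pow(-63, -1)), Mul(-1, 1))) = Mul(Rational(-1, 3), Add(Mul(D, Rational(-1, 63)), -1)) = Mul(Rational(-1, 3), Add(Mul(Rational(-1, 63), D), -1)) = Mul(Rational(-1, 3), Add(-1, Mul(Rational(-1, 63), D))) = Add(Rational(1, 3), Mul(Rational(1, 189), D)))
Add(Mul(19036, Pow(Function('n')(-34, 34), -1)), Mul(49524, Pow(28806, -1))) = Add(Mul(19036, Pow(Add(Rational(1, 3), Mul(Rational(1, 189), 34)), -1)), Mul(49524, Pow(28806, -1))) = Add(Mul(19036, Pow(Add(Rational(1, 3), Rational(34, 189)), -1)), Mul(49524, Rational(1, 28806))) = Add(Mul(19036, Pow(Rational(97, 189), -1)), Rational(8254, 4801)) = Add(Mul(19036, Rational(189, 97)), Rational(8254, 4801)) = Add(Rational(3597804, 97), Rational(8254, 4801)) = Rational(17273857642, 465697)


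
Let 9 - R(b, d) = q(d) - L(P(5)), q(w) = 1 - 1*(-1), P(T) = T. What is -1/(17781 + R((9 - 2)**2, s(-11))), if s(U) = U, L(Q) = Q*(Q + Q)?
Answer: -1/17838 ≈ -5.6060e-5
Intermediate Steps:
L(Q) = 2*Q**2 (L(Q) = Q*(2*Q) = 2*Q**2)
q(w) = 2 (q(w) = 1 + 1 = 2)
R(b, d) = 57 (R(b, d) = 9 - (2 - 2*5**2) = 9 - (2 - 2*25) = 9 - (2 - 1*50) = 9 - (2 - 50) = 9 - 1*(-48) = 9 + 48 = 57)
-1/(17781 + R((9 - 2)**2, s(-11))) = -1/(17781 + 57) = -1/17838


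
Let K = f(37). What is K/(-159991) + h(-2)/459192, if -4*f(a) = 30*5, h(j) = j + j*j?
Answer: 8769841/36733293636 ≈ 0.00023874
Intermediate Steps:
h(j) = j + j**2
f(a) = -75/2 (f(a) = -15*5/2 = -1/4*150 = -75/2)
K = -75/2 ≈ -37.500
K/(-159991) + h(-2)/459192 = -75/2/(-159991) - 2*(1 - 2)/459192 = -75/2*(-1/159991) - 2*(-1)*(1/459192) = 75/319982 + 2*(1/459192) = 75/319982 + 1/229596 = 8769841/36733293636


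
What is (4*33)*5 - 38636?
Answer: -37976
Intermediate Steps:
(4*33)*5 - 38636 = 132*5 - 38636 = 660 - 38636 = -37976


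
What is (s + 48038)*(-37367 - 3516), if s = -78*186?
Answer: -1370806990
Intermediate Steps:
s = -14508
(s + 48038)*(-37367 - 3516) = (-14508 + 48038)*(-37367 - 3516) = 33530*(-40883) = -1370806990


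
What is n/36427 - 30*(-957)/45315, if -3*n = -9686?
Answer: 79475080/110045967 ≈ 0.72220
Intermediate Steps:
n = 9686/3 (n = -⅓*(-9686) = 9686/3 ≈ 3228.7)
n/36427 - 30*(-957)/45315 = (9686/3)/36427 - 30*(-957)/45315 = (9686/3)*(1/36427) + 28710*(1/45315) = 9686/109281 + 638/1007 = 79475080/110045967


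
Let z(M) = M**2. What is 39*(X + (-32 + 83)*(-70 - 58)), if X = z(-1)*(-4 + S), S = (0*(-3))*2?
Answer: -254748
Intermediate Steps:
S = 0 (S = 0*2 = 0)
X = -4 (X = (-1)**2*(-4 + 0) = 1*(-4) = -4)
39*(X + (-32 + 83)*(-70 - 58)) = 39*(-4 + (-32 + 83)*(-70 - 58)) = 39*(-4 + 51*(-128)) = 39*(-4 - 6528) = 39*(-6532) = -254748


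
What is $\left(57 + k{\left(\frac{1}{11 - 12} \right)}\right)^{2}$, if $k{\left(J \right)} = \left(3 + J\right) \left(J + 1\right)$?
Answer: $3249$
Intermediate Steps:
$k{\left(J \right)} = \left(1 + J\right) \left(3 + J\right)$ ($k{\left(J \right)} = \left(3 + J\right) \left(1 + J\right) = \left(1 + J\right) \left(3 + J\right)$)
$\left(57 + k{\left(\frac{1}{11 - 12} \right)}\right)^{2} = \left(57 + \left(3 + \left(\frac{1}{11 - 12}\right)^{2} + \frac{4}{11 - 12}\right)\right)^{2} = \left(57 + \left(3 + \left(\frac{1}{-1}\right)^{2} + \frac{4}{-1}\right)\right)^{2} = \left(57 + \left(3 + \left(-1\right)^{2} + 4 \left(-1\right)\right)\right)^{2} = \left(57 + \left(3 + 1 - 4\right)\right)^{2} = \left(57 + 0\right)^{2} = 57^{2} = 3249$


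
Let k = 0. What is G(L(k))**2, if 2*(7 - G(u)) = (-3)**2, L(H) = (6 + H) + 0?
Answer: 25/4 ≈ 6.2500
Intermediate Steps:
L(H) = 6 + H
G(u) = 5/2 (G(u) = 7 - 1/2*(-3)**2 = 7 - 1/2*9 = 7 - 9/2 = 5/2)
G(L(k))**2 = (5/2)**2 = 25/4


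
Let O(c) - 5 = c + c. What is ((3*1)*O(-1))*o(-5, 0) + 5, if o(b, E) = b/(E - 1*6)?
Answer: 25/2 ≈ 12.500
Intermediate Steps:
o(b, E) = b/(-6 + E) (o(b, E) = b/(E - 6) = b/(-6 + E))
O(c) = 5 + 2*c (O(c) = 5 + (c + c) = 5 + 2*c)
((3*1)*O(-1))*o(-5, 0) + 5 = ((3*1)*(5 + 2*(-1)))*(-5/(-6 + 0)) + 5 = (3*(5 - 2))*(-5/(-6)) + 5 = (3*3)*(-5*(-1/6)) + 5 = 9*(5/6) + 5 = 15/2 + 5 = 25/2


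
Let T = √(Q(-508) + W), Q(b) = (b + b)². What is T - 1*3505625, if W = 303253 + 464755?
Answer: -3505625 + 2*√450066 ≈ -3.5043e+6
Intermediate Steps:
Q(b) = 4*b² (Q(b) = (2*b)² = 4*b²)
W = 768008
T = 2*√450066 (T = √(4*(-508)² + 768008) = √(4*258064 + 768008) = √(1032256 + 768008) = √1800264 = 2*√450066 ≈ 1341.7)
T - 1*3505625 = 2*√450066 - 1*3505625 = 2*√450066 - 3505625 = -3505625 + 2*√450066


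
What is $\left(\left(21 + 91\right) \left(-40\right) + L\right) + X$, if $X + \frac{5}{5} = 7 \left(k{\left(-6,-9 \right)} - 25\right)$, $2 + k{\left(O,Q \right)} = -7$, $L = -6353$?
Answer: $-11072$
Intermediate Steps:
$k{\left(O,Q \right)} = -9$ ($k{\left(O,Q \right)} = -2 - 7 = -9$)
$X = -239$ ($X = -1 + 7 \left(-9 - 25\right) = -1 + 7 \left(-34\right) = -1 - 238 = -239$)
$\left(\left(21 + 91\right) \left(-40\right) + L\right) + X = \left(\left(21 + 91\right) \left(-40\right) - 6353\right) - 239 = \left(112 \left(-40\right) - 6353\right) - 239 = \left(-4480 - 6353\right) - 239 = -10833 - 239 = -11072$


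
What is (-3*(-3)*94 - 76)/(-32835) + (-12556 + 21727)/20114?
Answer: 5193491/12008058 ≈ 0.43250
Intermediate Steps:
(-3*(-3)*94 - 76)/(-32835) + (-12556 + 21727)/20114 = (9*94 - 76)*(-1/32835) + 9171*(1/20114) = (846 - 76)*(-1/32835) + 9171/20114 = 770*(-1/32835) + 9171/20114 = -14/597 + 9171/20114 = 5193491/12008058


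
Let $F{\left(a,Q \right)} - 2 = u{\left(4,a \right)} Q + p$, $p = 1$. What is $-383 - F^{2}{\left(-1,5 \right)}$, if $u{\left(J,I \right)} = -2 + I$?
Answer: $-527$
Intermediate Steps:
$F{\left(a,Q \right)} = 3 + Q \left(-2 + a\right)$ ($F{\left(a,Q \right)} = 2 + \left(\left(-2 + a\right) Q + 1\right) = 2 + \left(Q \left(-2 + a\right) + 1\right) = 2 + \left(1 + Q \left(-2 + a\right)\right) = 3 + Q \left(-2 + a\right)$)
$-383 - F^{2}{\left(-1,5 \right)} = -383 - \left(3 + 5 \left(-2 - 1\right)\right)^{2} = -383 - \left(3 + 5 \left(-3\right)\right)^{2} = -383 - \left(3 - 15\right)^{2} = -383 - \left(-12\right)^{2} = -383 - 144 = -527$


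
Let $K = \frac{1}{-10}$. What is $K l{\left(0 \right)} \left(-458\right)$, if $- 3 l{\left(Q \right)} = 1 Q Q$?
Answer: $0$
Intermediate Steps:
$l{\left(Q \right)} = - \frac{Q^{2}}{3}$ ($l{\left(Q \right)} = - \frac{1 Q Q}{3} = - \frac{Q Q}{3} = - \frac{Q^{2}}{3}$)
$K = - \frac{1}{10} \approx -0.1$
$K l{\left(0 \right)} \left(-458\right) = - \frac{\left(- \frac{1}{3}\right) 0^{2}}{10} \left(-458\right) = - \frac{\left(- \frac{1}{3}\right) 0}{10} \left(-458\right) = \left(- \frac{1}{10}\right) 0 \left(-458\right) = 0 \left(-458\right) = 0$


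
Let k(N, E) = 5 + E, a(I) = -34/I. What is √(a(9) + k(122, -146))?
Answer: I*√1303/3 ≈ 12.032*I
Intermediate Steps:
√(a(9) + k(122, -146)) = √(-34/9 + (5 - 146)) = √(-34*⅑ - 141) = √(-34/9 - 141) = √(-1303/9) = I*√1303/3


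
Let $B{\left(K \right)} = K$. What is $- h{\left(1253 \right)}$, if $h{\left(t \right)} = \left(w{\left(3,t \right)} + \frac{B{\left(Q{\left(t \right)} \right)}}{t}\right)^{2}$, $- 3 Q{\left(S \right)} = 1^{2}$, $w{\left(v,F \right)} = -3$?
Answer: $- \frac{127193284}{14130081} \approx -9.0016$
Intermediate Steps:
$Q{\left(S \right)} = - \frac{1}{3}$ ($Q{\left(S \right)} = - \frac{1^{2}}{3} = \left(- \frac{1}{3}\right) 1 = - \frac{1}{3}$)
$h{\left(t \right)} = \left(-3 - \frac{1}{3 t}\right)^{2}$
$- h{\left(1253 \right)} = - \frac{\left(1 + 9 \cdot 1253\right)^{2}}{9 \cdot 1570009} = - \frac{\left(1 + 11277\right)^{2}}{9 \cdot 1570009} = - \frac{11278^{2}}{9 \cdot 1570009} = - \frac{127193284}{9 \cdot 1570009} = \left(-1\right) \frac{127193284}{14130081} = - \frac{127193284}{14130081}$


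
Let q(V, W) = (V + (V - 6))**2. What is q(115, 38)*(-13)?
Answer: -652288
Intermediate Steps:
q(V, W) = (-6 + 2*V)**2 (q(V, W) = (V + (-6 + V))**2 = (-6 + 2*V)**2)
q(115, 38)*(-13) = (4*(-3 + 115)**2)*(-13) = (4*112**2)*(-13) = (4*12544)*(-13) = 50176*(-13) = -652288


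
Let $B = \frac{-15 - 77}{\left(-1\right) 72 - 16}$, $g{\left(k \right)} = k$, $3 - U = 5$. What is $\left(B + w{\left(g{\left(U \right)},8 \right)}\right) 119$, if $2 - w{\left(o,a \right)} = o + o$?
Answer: $\frac{18445}{22} \approx 838.41$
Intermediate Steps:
$U = -2$ ($U = 3 - 5 = -2$)
$w{\left(o,a \right)} = 2 - 2 o$ ($w{\left(o,a \right)} = 2 - \left(o + o\right) = 2 - 2 o$)
$B = \frac{23}{22}$ ($B = - \frac{92}{-72 - 16} = - \frac{92}{-88} = \left(-92\right) \left(- \frac{1}{88}\right) = \frac{23}{22} \approx 1.0455$)
$\left(B + w{\left(g{\left(U \right)},8 \right)}\right) 119 = \left(\frac{23}{22} + \left(2 - -4\right)\right) 119 = \left(\frac{23}{22} + \left(2 + 4\right)\right) 119 = \left(\frac{23}{22} + 6\right) 119 = \frac{155}{22} \cdot 119 = \frac{18445}{22}$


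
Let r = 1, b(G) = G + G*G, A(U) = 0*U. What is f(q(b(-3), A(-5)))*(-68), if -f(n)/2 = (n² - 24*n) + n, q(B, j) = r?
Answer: -2992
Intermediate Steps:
A(U) = 0
b(G) = G + G²
q(B, j) = 1
f(n) = -2*n² + 46*n (f(n) = -2*((n² - 24*n) + n) = -2*(n² - 23*n) = -2*n² + 46*n)
f(q(b(-3), A(-5)))*(-68) = (2*1*(23 - 1*1))*(-68) = (2*1*(23 - 1))*(-68) = (2*1*22)*(-68) = 44*(-68) = -2992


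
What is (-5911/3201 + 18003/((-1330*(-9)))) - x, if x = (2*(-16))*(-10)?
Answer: -1363804163/4257330 ≈ -320.34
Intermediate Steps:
x = 320 (x = -32*(-10) = 320)
(-5911/3201 + 18003/((-1330*(-9)))) - x = (-5911/3201 + 18003/((-1330*(-9)))) - 1*320 = (-5911*1/3201 + 18003/11970) - 320 = (-5911/3201 + 18003*(1/11970)) - 320 = (-5911/3201 + 6001/3990) - 320 = -1458563/4257330 - 320 = -1363804163/4257330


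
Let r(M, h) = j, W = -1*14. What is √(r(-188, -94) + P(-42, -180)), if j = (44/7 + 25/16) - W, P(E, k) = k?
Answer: I*√123991/28 ≈ 12.576*I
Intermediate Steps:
W = -14
j = 2447/112 (j = (44/7 + 25/16) - 1*(-14) = (44*(⅐) + 25*(1/16)) + 14 = (44/7 + 25/16) + 14 = 879/112 + 14 = 2447/112 ≈ 21.848)
r(M, h) = 2447/112
√(r(-188, -94) + P(-42, -180)) = √(2447/112 - 180) = √(-17713/112) = I*√123991/28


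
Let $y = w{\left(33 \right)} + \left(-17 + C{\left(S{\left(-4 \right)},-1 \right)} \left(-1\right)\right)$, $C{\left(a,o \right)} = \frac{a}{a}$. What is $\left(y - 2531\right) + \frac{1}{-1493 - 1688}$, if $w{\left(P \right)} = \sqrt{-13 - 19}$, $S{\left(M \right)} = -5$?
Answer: $- \frac{8108370}{3181} + 4 i \sqrt{2} \approx -2549.0 + 5.6569 i$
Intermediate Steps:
$C{\left(a,o \right)} = 1$
$w{\left(P \right)} = 4 i \sqrt{2}$ ($w{\left(P \right)} = \sqrt{-32} = 4 i \sqrt{2}$)
$y = -18 + 4 i \sqrt{2}$ ($y = 4 i \sqrt{2} + \left(-17 + 1 \left(-1\right)\right) = 4 i \sqrt{2} - 18 = -18 + 4 i \sqrt{2} \approx -18.0 + 5.6569 i$)
$\left(y - 2531\right) + \frac{1}{-1493 - 1688} = \left(\left(-18 + 4 i \sqrt{2}\right) - 2531\right) + \frac{1}{-1493 - 1688} = \left(-2549 + 4 i \sqrt{2}\right) + \frac{1}{-3181} = \left(-2549 + 4 i \sqrt{2}\right) - \frac{1}{3181} = - \frac{8108370}{3181} + 4 i \sqrt{2}$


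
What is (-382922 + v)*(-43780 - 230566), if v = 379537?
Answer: 928661210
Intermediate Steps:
(-382922 + v)*(-43780 - 230566) = (-382922 + 379537)*(-43780 - 230566) = -3385*(-274346) = 928661210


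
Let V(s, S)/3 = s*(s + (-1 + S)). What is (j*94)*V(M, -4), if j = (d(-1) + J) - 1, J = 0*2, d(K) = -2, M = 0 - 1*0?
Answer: 0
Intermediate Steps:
M = 0 (M = 0 + 0 = 0)
J = 0
j = -3 (j = (-2 + 0) - 1 = -2 - 1 = -3)
V(s, S) = 3*s*(-1 + S + s) (V(s, S) = 3*(s*(s + (-1 + S))) = 3*(s*(-1 + S + s)) = 3*s*(-1 + S + s))
(j*94)*V(M, -4) = (-3*94)*(3*0*(-1 - 4 + 0)) = -846*0*(-5) = -282*0 = 0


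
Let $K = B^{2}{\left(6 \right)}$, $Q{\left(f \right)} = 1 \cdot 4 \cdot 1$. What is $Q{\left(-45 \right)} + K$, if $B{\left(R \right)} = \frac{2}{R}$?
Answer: $\frac{37}{9} \approx 4.1111$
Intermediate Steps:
$Q{\left(f \right)} = 4$ ($Q{\left(f \right)} = 4 \cdot 1 = 4$)
$K = \frac{1}{9}$ ($K = \left(\frac{2}{6}\right)^{2} = \left(2 \cdot \frac{1}{6}\right)^{2} = \left(\frac{1}{3}\right)^{2} = \frac{1}{9} \approx 0.11111$)
$Q{\left(-45 \right)} + K = 4 + \frac{1}{9} = \frac{37}{9}$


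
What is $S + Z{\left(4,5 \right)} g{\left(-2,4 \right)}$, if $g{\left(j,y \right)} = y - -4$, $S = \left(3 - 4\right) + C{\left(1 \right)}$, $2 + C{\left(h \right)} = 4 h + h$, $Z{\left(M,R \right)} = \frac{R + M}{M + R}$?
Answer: $10$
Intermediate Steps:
$Z{\left(M,R \right)} = 1$ ($Z{\left(M,R \right)} = \frac{M + R}{M + R} = 1$)
$C{\left(h \right)} = -2 + 5 h$ ($C{\left(h \right)} = -2 + \left(4 h + h\right) = -2 + 5 h$)
$S = 2$ ($S = \left(3 - 4\right) + \left(-2 + 5 \cdot 1\right) = -1 + \left(-2 + 5\right) = -1 + 3 = 2$)
$g{\left(j,y \right)} = 4 + y$ ($g{\left(j,y \right)} = y + 4 = 4 + y$)
$S + Z{\left(4,5 \right)} g{\left(-2,4 \right)} = 2 + 1 \left(4 + 4\right) = 2 + 1 \cdot 8 = 2 + 8 = 10$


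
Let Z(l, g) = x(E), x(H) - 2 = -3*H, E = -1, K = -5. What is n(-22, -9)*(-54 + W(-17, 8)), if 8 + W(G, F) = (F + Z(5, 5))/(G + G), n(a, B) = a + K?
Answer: 57267/34 ≈ 1684.3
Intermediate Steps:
n(a, B) = -5 + a (n(a, B) = a - 5 = -5 + a)
x(H) = 2 - 3*H
Z(l, g) = 5 (Z(l, g) = 2 - 3*(-1) = 2 + 3 = 5)
W(G, F) = -8 + (5 + F)/(2*G) (W(G, F) = -8 + (F + 5)/(G + G) = -8 + (5 + F)/((2*G)) = -8 + (5 + F)*(1/(2*G)) = -8 + (5 + F)/(2*G))
n(-22, -9)*(-54 + W(-17, 8)) = (-5 - 22)*(-54 + (½)*(5 + 8 - 16*(-17))/(-17)) = -27*(-54 + (½)*(-1/17)*(5 + 8 + 272)) = -27*(-54 + (½)*(-1/17)*285) = -27*(-54 - 285/34) = -27*(-2121/34) = 57267/34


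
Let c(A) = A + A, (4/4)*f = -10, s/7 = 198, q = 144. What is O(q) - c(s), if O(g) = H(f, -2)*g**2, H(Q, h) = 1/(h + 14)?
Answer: -1044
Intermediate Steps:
s = 1386 (s = 7*198 = 1386)
f = -10
H(Q, h) = 1/(14 + h)
O(g) = g**2/12 (O(g) = g**2/(14 - 2) = g**2/12)
c(A) = 2*A
O(q) - c(s) = (1/12)*144**2 - 2*1386 = (1/12)*20736 - 1*2772 = 1728 - 2772 = -1044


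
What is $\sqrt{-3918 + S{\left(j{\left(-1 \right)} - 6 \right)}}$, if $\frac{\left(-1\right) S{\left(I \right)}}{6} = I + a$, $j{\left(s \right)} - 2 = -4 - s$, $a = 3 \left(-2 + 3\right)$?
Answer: $i \sqrt{3894} \approx 62.402 i$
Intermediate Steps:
$a = 3$ ($a = 3 \cdot 1 = 3$)
$j{\left(s \right)} = -2 - s$ ($j{\left(s \right)} = 2 - \left(4 + s\right) = -2 - s$)
$S{\left(I \right)} = -18 - 6 I$ ($S{\left(I \right)} = - 6 \left(I + 3\right) = - 6 \left(3 + I\right) = -18 - 6 I$)
$\sqrt{-3918 + S{\left(j{\left(-1 \right)} - 6 \right)}} = \sqrt{-3918 - \left(18 + 6 \left(\left(-2 - -1\right) - 6\right)\right)} = \sqrt{-3918 - \left(18 + 6 \left(\left(-2 + 1\right) - 6\right)\right)} = \sqrt{-3918 - \left(18 + 6 \left(-1 - 6\right)\right)} = \sqrt{-3918 - -24} = \sqrt{-3918 + \left(-18 + 42\right)} = \sqrt{-3918 + 24} = \sqrt{-3894} = i \sqrt{3894}$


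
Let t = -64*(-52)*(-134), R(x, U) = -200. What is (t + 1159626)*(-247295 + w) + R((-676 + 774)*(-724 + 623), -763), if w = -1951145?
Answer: -1568969468760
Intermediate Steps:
t = -445952 (t = 3328*(-134) = -445952)
(t + 1159626)*(-247295 + w) + R((-676 + 774)*(-724 + 623), -763) = (-445952 + 1159626)*(-247295 - 1951145) - 200 = 713674*(-2198440) - 200 = -1568969468560 - 200 = -1568969468760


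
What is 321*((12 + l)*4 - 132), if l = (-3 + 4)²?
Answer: -25680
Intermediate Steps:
l = 1 (l = 1² = 1)
321*((12 + l)*4 - 132) = 321*((12 + 1)*4 - 132) = 321*(13*4 - 132) = 321*(52 - 132) = 321*(-80) = -25680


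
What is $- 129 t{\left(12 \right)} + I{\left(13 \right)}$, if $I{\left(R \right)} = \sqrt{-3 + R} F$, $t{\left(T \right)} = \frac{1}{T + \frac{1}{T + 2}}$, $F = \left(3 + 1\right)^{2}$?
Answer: $- \frac{1806}{169} + 16 \sqrt{10} \approx 39.91$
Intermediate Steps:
$F = 16$ ($F = 4^{2} = 16$)
$t{\left(T \right)} = \frac{1}{T + \frac{1}{2 + T}}$
$I{\left(R \right)} = 16 \sqrt{-3 + R}$ ($I{\left(R \right)} = \sqrt{-3 + R} 16 = 16 \sqrt{-3 + R}$)
$- 129 t{\left(12 \right)} + I{\left(13 \right)} = - 129 \frac{2 + 12}{1 + 12^{2} + 2 \cdot 12} + 16 \sqrt{-3 + 13} = - 129 \frac{1}{1 + 144 + 24} \cdot 14 + 16 \sqrt{10} = - 129 \cdot \frac{1}{169} \cdot 14 + 16 \sqrt{10} = \left(-129\right) \frac{14}{169} + 16 \sqrt{10} = - \frac{1806}{169} + 16 \sqrt{10}$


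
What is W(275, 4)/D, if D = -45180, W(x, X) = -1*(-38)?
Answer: -19/22590 ≈ -0.00084108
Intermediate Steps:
W(x, X) = 38
W(275, 4)/D = 38/(-45180) = 38*(-1/45180) = -19/22590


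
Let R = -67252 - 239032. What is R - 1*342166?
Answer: -648450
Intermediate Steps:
R = -306284
R - 1*342166 = -306284 - 1*342166 = -306284 - 342166 = -648450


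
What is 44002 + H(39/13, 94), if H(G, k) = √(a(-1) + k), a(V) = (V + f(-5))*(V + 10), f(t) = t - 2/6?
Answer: 44002 + √37 ≈ 44008.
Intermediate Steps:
f(t) = -⅓ + t (f(t) = t - 2*⅙ = t - ⅓ = -⅓ + t)
a(V) = (10 + V)*(-16/3 + V) (a(V) = (V + (-⅓ - 5))*(V + 10) = (V - 16/3)*(10 + V) = (-16/3 + V)*(10 + V) = (10 + V)*(-16/3 + V))
H(G, k) = √(-57 + k) (H(G, k) = √((-160/3 + (-1)² + (14/3)*(-1)) + k) = √((-160/3 + 1 - 14/3) + k) = √(-57 + k))
44002 + H(39/13, 94) = 44002 + √(-57 + 94) = 44002 + √37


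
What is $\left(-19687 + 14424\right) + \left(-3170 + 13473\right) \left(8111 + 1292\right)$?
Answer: $96873846$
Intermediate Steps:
$\left(-19687 + 14424\right) + \left(-3170 + 13473\right) \left(8111 + 1292\right) = -5263 + 10303 \cdot 9403 = -5263 + 96879109 = 96873846$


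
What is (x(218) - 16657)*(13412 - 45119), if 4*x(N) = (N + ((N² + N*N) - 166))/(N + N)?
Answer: 229516731639/436 ≈ 5.2641e+8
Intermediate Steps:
x(N) = (-166 + N + 2*N²)/(8*N) (x(N) = ((N + ((N² + N*N) - 166))/(N + N))/4 = ((N + ((N² + N²) - 166))/((2*N)))/4 = ((N + (2*N² - 166))*(1/(2*N)))/4 = ((N + (-166 + 2*N²))*(1/(2*N)))/4 = ((-166 + N + 2*N²)*(1/(2*N)))/4 = ((-166 + N + 2*N²)/(2*N))/4 = (-166 + N + 2*N²)/(8*N))
(x(218) - 16657)*(13412 - 45119) = ((⅛)*(-166 + 218*(1 + 2*218))/218 - 16657)*(13412 - 45119) = ((⅛)*(1/218)*(-166 + 218*(1 + 436)) - 16657)*(-31707) = ((⅛)*(1/218)*(-166 + 218*437) - 16657)*(-31707) = ((⅛)*(1/218)*(-166 + 95266) - 16657)*(-31707) = ((⅛)*(1/218)*95100 - 16657)*(-31707) = (23775/436 - 16657)*(-31707) = -7238677/436*(-31707) = 229516731639/436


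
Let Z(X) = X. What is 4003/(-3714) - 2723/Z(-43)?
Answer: 9941093/159702 ≈ 62.248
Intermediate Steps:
4003/(-3714) - 2723/Z(-43) = 4003/(-3714) - 2723/(-43) = 4003*(-1/3714) - 2723*(-1/43) = -4003/3714 + 2723/43 = 9941093/159702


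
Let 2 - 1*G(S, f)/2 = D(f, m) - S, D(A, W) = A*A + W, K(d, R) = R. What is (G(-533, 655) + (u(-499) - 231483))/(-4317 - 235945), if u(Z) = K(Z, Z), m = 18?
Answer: 545565/120131 ≈ 4.5414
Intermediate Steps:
u(Z) = Z
D(A, W) = W + A² (D(A, W) = A² + W = W + A²)
G(S, f) = -32 - 2*f² + 2*S (G(S, f) = 4 - 2*((18 + f²) - S) = 4 - 2*(18 + f² - S) = 4 + (-36 - 2*f² + 2*S) = -32 - 2*f² + 2*S)
(G(-533, 655) + (u(-499) - 231483))/(-4317 - 235945) = ((-32 - 2*655² + 2*(-533)) + (-499 - 231483))/(-4317 - 235945) = ((-32 - 2*429025 - 1066) - 231982)/(-240262) = ((-32 - 858050 - 1066) - 231982)*(-1/240262) = (-859148 - 231982)*(-1/240262) = -1091130*(-1/240262) = 545565/120131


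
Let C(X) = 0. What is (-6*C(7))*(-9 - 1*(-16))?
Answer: 0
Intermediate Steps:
(-6*C(7))*(-9 - 1*(-16)) = (-6*0)*(-9 - 1*(-16)) = 0*(-9 + 16) = 0*7 = 0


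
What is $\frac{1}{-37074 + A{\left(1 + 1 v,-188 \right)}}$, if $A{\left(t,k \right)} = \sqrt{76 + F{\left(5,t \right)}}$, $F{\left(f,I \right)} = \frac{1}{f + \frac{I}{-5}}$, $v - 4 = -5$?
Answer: $- \frac{61790}{2290802333} - \frac{\sqrt{1905}}{6872406999} \approx -2.6979 \cdot 10^{-5}$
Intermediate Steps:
$v = -1$ ($v = 4 - 5 = -1$)
$F{\left(f,I \right)} = \frac{1}{f - \frac{I}{5}}$ ($F{\left(f,I \right)} = \frac{1}{f + I \left(- \frac{1}{5}\right)} = \frac{1}{f - \frac{I}{5}}$)
$A{\left(t,k \right)} = \sqrt{76 + \frac{5}{25 - t}}$ ($A{\left(t,k \right)} = \sqrt{76 + \frac{5}{- t + 5 \cdot 5}} = \sqrt{76 + \frac{5}{- t + 25}} = \sqrt{76 + \frac{5}{25 - t}}$)
$\frac{1}{-37074 + A{\left(1 + 1 v,-188 \right)}} = \frac{1}{-37074 + \sqrt{\frac{-1905 + 76 \left(1 + 1 \left(-1\right)\right)}{-25 + \left(1 + 1 \left(-1\right)\right)}}} = \frac{1}{-37074 + \sqrt{\frac{-1905 + 76 \left(1 - 1\right)}{-25 + \left(1 - 1\right)}}} = \frac{1}{-37074 + \sqrt{\frac{-1905 + 76 \cdot 0}{-25 + 0}}} = \frac{1}{-37074 + \sqrt{\frac{-1905 + 0}{-25}}} = \frac{1}{-37074 + \sqrt{\left(- \frac{1}{25}\right) \left(-1905\right)}} = \frac{1}{-37074 + \sqrt{\frac{381}{5}}} = \frac{1}{-37074 + \frac{\sqrt{1905}}{5}}$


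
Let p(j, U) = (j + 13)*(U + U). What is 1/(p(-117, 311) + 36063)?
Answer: -1/28625 ≈ -3.4934e-5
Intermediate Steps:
p(j, U) = 2*U*(13 + j) (p(j, U) = (13 + j)*(2*U) = 2*U*(13 + j))
1/(p(-117, 311) + 36063) = 1/(2*311*(13 - 117) + 36063) = 1/(2*311*(-104) + 36063) = 1/(-64688 + 36063) = 1/(-28625) = -1/28625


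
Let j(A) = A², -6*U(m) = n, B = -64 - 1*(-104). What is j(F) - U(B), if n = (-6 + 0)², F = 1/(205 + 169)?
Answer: 839257/139876 ≈ 6.0000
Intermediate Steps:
F = 1/374 ≈ 0.0026738
B = 40 (B = -64 + 104 = 40)
n = 36 (n = (-6)² = 36)
U(m) = -6 (U(m) = -⅙*36 = -6)
j(F) - U(B) = (1/374)² - 1*(-6) = 1/139876 + 6 = 839257/139876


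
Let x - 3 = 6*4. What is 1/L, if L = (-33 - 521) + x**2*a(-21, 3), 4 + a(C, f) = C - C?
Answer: -1/3470 ≈ -0.00028818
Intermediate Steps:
a(C, f) = -4 (a(C, f) = -4 + (C - C) = -4 + 0 = -4)
x = 27 (x = 3 + 6*4 = 3 + 24 = 27)
L = -3470 (L = (-33 - 521) + 27**2*(-4) = -554 + 729*(-4) = -554 - 2916 = -3470)
1/L = 1/(-3470) = -1/3470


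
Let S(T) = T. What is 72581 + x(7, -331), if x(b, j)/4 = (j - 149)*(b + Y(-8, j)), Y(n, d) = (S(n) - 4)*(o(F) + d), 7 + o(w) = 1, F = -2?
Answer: -7705339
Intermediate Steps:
o(w) = -6 (o(w) = -7 + 1 = -6)
Y(n, d) = (-6 + d)*(-4 + n) (Y(n, d) = (n - 4)*(-6 + d) = (-4 + n)*(-6 + d) = (-6 + d)*(-4 + n))
x(b, j) = 4*(-149 + j)*(72 + b - 12*j) (x(b, j) = 4*((j - 149)*(b + (24 - 6*(-8) - 4*j + j*(-8)))) = 4*((-149 + j)*(b + (24 + 48 - 4*j - 8*j))) = 4*((-149 + j)*(b + (72 - 12*j))) = 4*((-149 + j)*(72 + b - 12*j)) = 4*(-149 + j)*(72 + b - 12*j))
72581 + x(7, -331) = 72581 + (-42912 - 596*7 - 48*(-331)² + 7440*(-331) + 4*7*(-331)) = 72581 + (-42912 - 4172 - 48*109561 - 2462640 - 9268) = 72581 + (-42912 - 4172 - 5258928 - 2462640 - 9268) = 72581 - 7777920 = -7705339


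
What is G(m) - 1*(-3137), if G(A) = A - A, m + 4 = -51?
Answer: 3137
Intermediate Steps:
m = -55 (m = -4 - 51 = -55)
G(A) = 0
G(m) - 1*(-3137) = 0 - 1*(-3137) = 0 + 3137 = 3137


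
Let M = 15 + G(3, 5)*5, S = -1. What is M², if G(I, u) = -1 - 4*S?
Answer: 900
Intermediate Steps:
G(I, u) = 3 (G(I, u) = -1 - 4*(-1) = -1 + 4 = 3)
M = 30 (M = 15 + 3*5 = 15 + 15 = 30)
M² = 30² = 900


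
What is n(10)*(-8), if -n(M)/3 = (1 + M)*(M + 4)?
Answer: 3696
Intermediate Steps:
n(M) = -3*(1 + M)*(4 + M) (n(M) = -3*(1 + M)*(M + 4) = -3*(1 + M)*(4 + M))
n(10)*(-8) = (-12 - 15*10 - 3*10**2)*(-8) = (-12 - 150 - 3*100)*(-8) = (-12 - 150 - 300)*(-8) = -462*(-8) = 3696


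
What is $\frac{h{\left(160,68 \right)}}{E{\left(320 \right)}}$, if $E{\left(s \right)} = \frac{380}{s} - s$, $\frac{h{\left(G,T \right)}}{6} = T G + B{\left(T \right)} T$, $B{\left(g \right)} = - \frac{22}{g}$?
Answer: $- \frac{1042368}{5101} \approx -204.35$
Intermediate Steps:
$h{\left(G,T \right)} = -132 + 6 G T$ ($h{\left(G,T \right)} = 6 \left(T G + - \frac{22}{T} T\right) = 6 \left(G T - 22\right) = 6 \left(-22 + G T\right) = -132 + 6 G T$)
$E{\left(s \right)} = - s + \frac{380}{s}$
$\frac{h{\left(160,68 \right)}}{E{\left(320 \right)}} = \frac{-132 + 6 \cdot 160 \cdot 68}{\left(-1\right) 320 + \frac{380}{320}} = \frac{-132 + 65280}{-320 + 380 \cdot \frac{1}{320}} = \frac{65148}{-320 + \frac{19}{16}} = \frac{65148}{- \frac{5101}{16}} = 65148 \left(- \frac{16}{5101}\right) = - \frac{1042368}{5101}$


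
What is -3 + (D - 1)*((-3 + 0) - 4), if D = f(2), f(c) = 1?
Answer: -3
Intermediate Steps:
D = 1
-3 + (D - 1)*((-3 + 0) - 4) = -3 + (1 - 1)*((-3 + 0) - 4) = -3 + 0*(-3 - 4) = -3 + 0*(-7) = -3 + 0 = -3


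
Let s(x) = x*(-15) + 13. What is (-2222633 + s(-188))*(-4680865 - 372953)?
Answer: 11218465196400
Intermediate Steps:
s(x) = 13 - 15*x (s(x) = -15*x + 13 = 13 - 15*x)
(-2222633 + s(-188))*(-4680865 - 372953) = (-2222633 + (13 - 15*(-188)))*(-4680865 - 372953) = (-2222633 + (13 + 2820))*(-5053818) = (-2222633 + 2833)*(-5053818) = -2219800*(-5053818) = 11218465196400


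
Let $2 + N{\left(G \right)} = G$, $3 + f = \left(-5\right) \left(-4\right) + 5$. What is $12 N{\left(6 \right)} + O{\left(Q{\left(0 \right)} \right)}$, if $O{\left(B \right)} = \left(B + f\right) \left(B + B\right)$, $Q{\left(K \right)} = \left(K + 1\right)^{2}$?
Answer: $94$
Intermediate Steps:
$Q{\left(K \right)} = \left(1 + K\right)^{2}$
$f = 22$ ($f = -3 + \left(\left(-5\right) \left(-4\right) + 5\right) = -3 + \left(20 + 5\right) = -3 + 25 = 22$)
$N{\left(G \right)} = -2 + G$
$O{\left(B \right)} = 2 B \left(22 + B\right)$ ($O{\left(B \right)} = \left(B + 22\right) \left(B + B\right) = \left(22 + B\right) 2 B = 2 B \left(22 + B\right)$)
$12 N{\left(6 \right)} + O{\left(Q{\left(0 \right)} \right)} = 12 \left(-2 + 6\right) + 2 \left(1 + 0\right)^{2} \left(22 + \left(1 + 0\right)^{2}\right) = 12 \cdot 4 + 2 \cdot 1^{2} \left(22 + 1^{2}\right) = 48 + 2 \cdot 1 \left(22 + 1\right) = 48 + 2 \cdot 1 \cdot 23 = 48 + 46 = 94$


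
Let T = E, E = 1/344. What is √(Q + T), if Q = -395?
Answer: I*√11685594/172 ≈ 19.875*I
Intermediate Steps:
E = 1/344 ≈ 0.0029070
T = 1/344 ≈ 0.0029070
√(Q + T) = √(-395 + 1/344) = √(-135879/344) = I*√11685594/172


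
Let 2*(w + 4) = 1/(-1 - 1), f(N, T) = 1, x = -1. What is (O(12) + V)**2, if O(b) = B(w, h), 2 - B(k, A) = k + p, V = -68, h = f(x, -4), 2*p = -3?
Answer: 58081/16 ≈ 3630.1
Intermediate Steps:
p = -3/2 (p = (1/2)*(-3) = -3/2 ≈ -1.5000)
h = 1
w = -17/4 (w = -4 + 1/(2*(-1 - 1)) = -4 + (1/2)/(-2) = -4 + (1/2)*(-1/2) = -4 - 1/4 = -17/4 ≈ -4.2500)
B(k, A) = 7/2 - k (B(k, A) = 2 - (k - 3/2) = 2 - (-3/2 + k) = 2 + (3/2 - k) = 7/2 - k)
O(b) = 31/4 (O(b) = 7/2 - 1*(-17/4) = 7/2 + 17/4 = 31/4)
(O(12) + V)**2 = (31/4 - 68)**2 = (-241/4)**2 = 58081/16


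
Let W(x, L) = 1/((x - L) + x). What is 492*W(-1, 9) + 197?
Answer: 1675/11 ≈ 152.27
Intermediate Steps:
W(x, L) = 1/(-L + 2*x)
492*W(-1, 9) + 197 = 492/(-1*9 + 2*(-1)) + 197 = 492/(-9 - 2) + 197 = 492/(-11) + 197 = 492*(-1/11) + 197 = -492/11 + 197 = 1675/11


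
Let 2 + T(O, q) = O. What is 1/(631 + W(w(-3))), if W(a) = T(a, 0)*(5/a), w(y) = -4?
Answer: 2/1277 ≈ 0.0015662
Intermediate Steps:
T(O, q) = -2 + O
W(a) = 5*(-2 + a)/a (W(a) = (-2 + a)*(5/a) = 5*(-2 + a)/a)
1/(631 + W(w(-3))) = 1/(631 + (5 - 10/(-4))) = 1/(631 + (5 - 10*(-¼))) = 1/(631 + (5 + 5/2)) = 1/(631 + 15/2) = 1/(1277/2) = 2/1277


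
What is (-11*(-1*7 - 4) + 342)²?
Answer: 214369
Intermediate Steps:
(-11*(-1*7 - 4) + 342)² = (-11*(-7 - 4) + 342)² = (-11*(-11) + 342)² = (121 + 342)² = 463² = 214369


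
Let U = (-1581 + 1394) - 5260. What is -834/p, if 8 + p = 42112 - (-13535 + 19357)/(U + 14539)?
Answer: -3791364/191401873 ≈ -0.019808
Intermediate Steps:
U = -5447 (U = -187 - 5260 = -5447)
p = 191401873/4546 (p = -8 + (42112 - (-13535 + 19357)/(-5447 + 14539)) = -8 + (42112 - 5822/9092) = -8 + (42112 - 1*2911/4546) = -8 + (42112 - 2911/4546) = -8 + 191438241/4546 = 191401873/4546 ≈ 42103.)
-834/p = -834/191401873/4546 = -834*4546/191401873 = -3791364/191401873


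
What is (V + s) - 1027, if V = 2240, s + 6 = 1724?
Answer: 2931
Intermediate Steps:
s = 1718 (s = -6 + 1724 = 1718)
(V + s) - 1027 = (2240 + 1718) - 1027 = 3958 - 1027 = 2931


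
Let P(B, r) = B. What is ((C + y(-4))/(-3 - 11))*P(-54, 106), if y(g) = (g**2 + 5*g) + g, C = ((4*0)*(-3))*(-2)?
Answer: -216/7 ≈ -30.857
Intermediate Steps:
C = 0 (C = (0*(-3))*(-2) = 0*(-2) = 0)
y(g) = g**2 + 6*g
((C + y(-4))/(-3 - 11))*P(-54, 106) = ((0 - 4*(6 - 4))/(-3 - 11))*(-54) = ((0 - 4*2)/(-14))*(-54) = ((0 - 8)*(-1/14))*(-54) = -8*(-1/14)*(-54) = (4/7)*(-54) = -216/7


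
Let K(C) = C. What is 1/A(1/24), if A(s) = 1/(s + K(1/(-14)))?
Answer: -5/168 ≈ -0.029762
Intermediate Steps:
A(s) = 1/(-1/14 + s) (A(s) = 1/(s + 1/(-14)) = 1/(s - 1/14) = 1/(-1/14 + s))
1/A(1/24) = 1/(14/(-1 + 14/24)) = 1/(14/(-1 + 14*(1/24))) = 1/(14/(-1 + 7/12)) = 1/(14/(-5/12)) = 1/(14*(-12/5)) = 1/(-168/5) = -5/168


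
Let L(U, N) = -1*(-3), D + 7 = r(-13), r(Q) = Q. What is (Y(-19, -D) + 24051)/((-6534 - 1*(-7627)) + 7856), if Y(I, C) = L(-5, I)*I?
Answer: 7998/2983 ≈ 2.6812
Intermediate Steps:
D = -20 (D = -7 - 13 = -20)
L(U, N) = 3
Y(I, C) = 3*I
(Y(-19, -D) + 24051)/((-6534 - 1*(-7627)) + 7856) = (3*(-19) + 24051)/((-6534 - 1*(-7627)) + 7856) = (-57 + 24051)/((-6534 + 7627) + 7856) = 23994/(1093 + 7856) = 23994/8949 = 23994*(1/8949) = 7998/2983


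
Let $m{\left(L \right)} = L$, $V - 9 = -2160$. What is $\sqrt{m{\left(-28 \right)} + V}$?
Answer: $i \sqrt{2179} \approx 46.68 i$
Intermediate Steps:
$V = -2151$ ($V = 9 - 2160 = -2151$)
$\sqrt{m{\left(-28 \right)} + V} = \sqrt{-28 - 2151} = \sqrt{-2179} = i \sqrt{2179}$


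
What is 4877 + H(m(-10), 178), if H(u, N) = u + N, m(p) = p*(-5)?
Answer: 5105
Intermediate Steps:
m(p) = -5*p
H(u, N) = N + u
4877 + H(m(-10), 178) = 4877 + (178 - 5*(-10)) = 4877 + (178 + 50) = 4877 + 228 = 5105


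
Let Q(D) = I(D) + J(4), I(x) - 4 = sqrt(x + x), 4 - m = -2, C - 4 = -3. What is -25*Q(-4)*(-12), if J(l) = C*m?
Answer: 3000 + 600*I*sqrt(2) ≈ 3000.0 + 848.53*I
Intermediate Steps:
C = 1 (C = 4 - 3 = 1)
m = 6 (m = 4 - 1*(-2) = 4 + 2 = 6)
I(x) = 4 + sqrt(2)*sqrt(x) (I(x) = 4 + sqrt(x + x) = 4 + sqrt(2*x) = 4 + sqrt(2)*sqrt(x))
J(l) = 6 (J(l) = 1*6 = 6)
Q(D) = 10 + sqrt(2)*sqrt(D) (Q(D) = (4 + sqrt(2)*sqrt(D)) + 6 = 10 + sqrt(2)*sqrt(D))
-25*Q(-4)*(-12) = -25*(10 + sqrt(2)*sqrt(-4))*(-12) = -25*(10 + sqrt(2)*(2*I))*(-12) = -25*(10 + 2*I*sqrt(2))*(-12) = (-250 - 50*I*sqrt(2))*(-12) = 3000 + 600*I*sqrt(2)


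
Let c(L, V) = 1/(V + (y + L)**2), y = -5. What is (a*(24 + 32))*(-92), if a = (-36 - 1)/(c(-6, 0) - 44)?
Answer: -23065504/5323 ≈ -4333.2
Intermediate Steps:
c(L, V) = 1/(V + (-5 + L)**2)
a = 4477/5323 (a = (-36 - 1)/(1/(0 + (-5 - 6)**2) - 44) = -37/(1/(0 + (-11)**2) - 44) = -37/(1/(0 + 121) - 44) = -37/(1/121 - 44) = -37/(-5323/121) = -37*(-121/5323) = 4477/5323 ≈ 0.84107)
(a*(24 + 32))*(-92) = (4477*(24 + 32)/5323)*(-92) = ((4477/5323)*56)*(-92) = (250712/5323)*(-92) = -23065504/5323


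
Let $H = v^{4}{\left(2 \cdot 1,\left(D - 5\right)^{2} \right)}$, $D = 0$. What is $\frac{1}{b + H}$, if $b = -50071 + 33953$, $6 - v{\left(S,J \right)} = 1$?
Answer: $- \frac{1}{15493} \approx -6.4545 \cdot 10^{-5}$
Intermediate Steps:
$v{\left(S,J \right)} = 5$ ($v{\left(S,J \right)} = 6 - 1 = 5$)
$b = -16118$
$H = 625$ ($H = 5^{4} = 625$)
$\frac{1}{b + H} = \frac{1}{-16118 + 625} = \frac{1}{-15493} = - \frac{1}{15493}$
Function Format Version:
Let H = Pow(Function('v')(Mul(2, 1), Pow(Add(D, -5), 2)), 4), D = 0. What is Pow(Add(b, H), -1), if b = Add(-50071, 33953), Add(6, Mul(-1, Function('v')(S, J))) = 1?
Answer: Rational(-1, 15493) ≈ -6.4545e-5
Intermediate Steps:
Function('v')(S, J) = 5 (Function('v')(S, J) = Add(6, Mul(-1, 1)) = Add(6, -1) = 5)
b = -16118
H = 625 (H = Pow(5, 4) = 625)
Pow(Add(b, H), -1) = Pow(Add(-16118, 625), -1) = Pow(-15493, -1) = Rational(-1, 15493)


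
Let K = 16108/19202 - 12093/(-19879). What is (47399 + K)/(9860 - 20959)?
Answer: -9046767776680/2118336038621 ≈ -4.2707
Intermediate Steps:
K = 276210359/190858279 (K = 16108*(1/19202) - 12093*(-1/19879) = 8054/9601 + 12093/19879 = 276210359/190858279 ≈ 1.4472)
(47399 + K)/(9860 - 20959) = (47399 + 276210359/190858279)/(9860 - 20959) = (9046767776680/190858279)/(-11099) = (9046767776680/190858279)*(-1/11099) = -9046767776680/2118336038621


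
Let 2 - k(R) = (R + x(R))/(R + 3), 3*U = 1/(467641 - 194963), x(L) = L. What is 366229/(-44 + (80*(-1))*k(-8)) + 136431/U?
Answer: 5803470592237/52 ≈ 1.1161e+11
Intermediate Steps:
U = 1/818034 (U = 1/(3*(467641 - 194963)) = (⅓)/272678 = (⅓)*(1/272678) = 1/818034 ≈ 1.2224e-6)
k(R) = 2 - 2*R/(3 + R) (k(R) = 2 - (R + R)/(R + 3) = 2 - 2*R/(3 + R))
366229/(-44 + (80*(-1))*k(-8)) + 136431/U = 366229/(-44 + (80*(-1))*(6/(3 - 8))) + 136431/(1/818034) = 366229/(-44 - 480/(-5)) + 136431*818034 = 366229/(-44 - 480*(-1)/5) + 111605196654 = 366229/(-44 - 80*(-6/5)) + 111605196654 = 366229/(-44 + 96) + 111605196654 = 366229/52 + 111605196654 = 5803470592237/52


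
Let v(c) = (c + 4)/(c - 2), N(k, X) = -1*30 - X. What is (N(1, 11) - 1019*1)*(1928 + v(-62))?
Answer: -16357125/8 ≈ -2.0446e+6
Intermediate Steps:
N(k, X) = -30 - X
v(c) = (4 + c)/(-2 + c)
(N(1, 11) - 1019*1)*(1928 + v(-62)) = ((-30 - 1*11) - 1019*1)*(1928 + (4 - 62)/(-2 - 62)) = ((-30 - 11) - 1019)*(1928 - 58/(-64)) = (-41 - 1019)*(1928 - 1/64*(-58)) = -1060*(1928 + 29/32) = -1060*61725/32 = -16357125/8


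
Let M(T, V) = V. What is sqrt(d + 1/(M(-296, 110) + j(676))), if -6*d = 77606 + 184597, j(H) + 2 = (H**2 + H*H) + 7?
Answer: I*sqrt(16227811269197990)/609378 ≈ 209.05*I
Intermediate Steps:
j(H) = 5 + 2*H**2 (j(H) = -2 + ((H**2 + H*H) + 7) = -2 + ((H**2 + H**2) + 7) = -2 + (2*H**2 + 7) = -2 + (7 + 2*H**2) = 5 + 2*H**2)
d = -87401/2 (d = -(77606 + 184597)/6 = -1/6*262203 = -87401/2 ≈ -43701.)
sqrt(d + 1/(M(-296, 110) + j(676))) = sqrt(-87401/2 + 1/(110 + (5 + 2*676**2))) = sqrt(-87401/2 + 1/(110 + (5 + 2*456976))) = sqrt(-87401/2 + 1/(110 + (5 + 913952))) = sqrt(-87401/2 + 1/(110 + 913957)) = sqrt(-87401/2 + 1/914067) = sqrt(-79890369865/1828134) = I*sqrt(16227811269197990)/609378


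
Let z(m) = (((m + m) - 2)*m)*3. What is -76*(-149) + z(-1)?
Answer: 11336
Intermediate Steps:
z(m) = 3*m*(-2 + 2*m) (z(m) = ((2*m - 2)*m)*3 = ((-2 + 2*m)*m)*3 = (m*(-2 + 2*m))*3 = 3*m*(-2 + 2*m))
-76*(-149) + z(-1) = -76*(-149) + 6*(-1)*(-1 - 1) = 11324 + 6*(-1)*(-2) = 11324 + 12 = 11336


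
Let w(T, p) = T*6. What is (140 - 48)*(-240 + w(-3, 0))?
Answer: -23736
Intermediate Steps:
w(T, p) = 6*T
(140 - 48)*(-240 + w(-3, 0)) = (140 - 48)*(-240 + 6*(-3)) = 92*(-240 - 18) = 92*(-258) = -23736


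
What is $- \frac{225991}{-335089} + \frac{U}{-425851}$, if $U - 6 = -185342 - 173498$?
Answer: $\frac{216479819567}{142697985739} \approx 1.517$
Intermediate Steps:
$U = -358834$ ($U = 6 - 358840 = -358834$)
$- \frac{225991}{-335089} + \frac{U}{-425851} = - \frac{225991}{-335089} - \frac{358834}{-425851} = \left(-225991\right) \left(- \frac{1}{335089}\right) - - \frac{358834}{425851} = \frac{225991}{335089} + \frac{358834}{425851} = \frac{216479819567}{142697985739}$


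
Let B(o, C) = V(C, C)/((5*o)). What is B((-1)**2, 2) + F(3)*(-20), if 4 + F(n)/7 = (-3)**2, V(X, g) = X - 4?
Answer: -3502/5 ≈ -700.40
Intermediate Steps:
V(X, g) = -4 + X
B(o, C) = (-4 + C)/(5*o) (B(o, C) = (-4 + C)/((5*o)) = (-4 + C)*(1/(5*o)) = (-4 + C)/(5*o))
F(n) = 35 (F(n) = -28 + 7*(-3)**2 = -28 + 7*9 = -28 + 63 = 35)
B((-1)**2, 2) + F(3)*(-20) = (-4 + 2)/(5*((-1)**2)) + 35*(-20) = (1/5)*(-2)/1 - 700 = (1/5)*1*(-2) - 700 = -2/5 - 700 = -3502/5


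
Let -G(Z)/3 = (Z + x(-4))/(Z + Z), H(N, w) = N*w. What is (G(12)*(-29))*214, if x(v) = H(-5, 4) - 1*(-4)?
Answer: -3103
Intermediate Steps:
x(v) = -16 (x(v) = -5*4 - 1*(-4) = -20 + 4 = -16)
G(Z) = -3*(-16 + Z)/(2*Z) (G(Z) = -3*(Z - 16)/(Z + Z) = -3*(-16 + Z)/(2*Z))
(G(12)*(-29))*214 = ((-3/2 + 24/12)*(-29))*214 = ((-3/2 + 24*(1/12))*(-29))*214 = ((-3/2 + 2)*(-29))*214 = ((1/2)*(-29))*214 = -29/2*214 = -3103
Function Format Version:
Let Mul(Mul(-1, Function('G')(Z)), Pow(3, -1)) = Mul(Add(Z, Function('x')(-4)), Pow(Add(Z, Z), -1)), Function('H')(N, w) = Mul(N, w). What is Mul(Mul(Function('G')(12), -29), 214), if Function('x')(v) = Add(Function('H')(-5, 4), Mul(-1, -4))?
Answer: -3103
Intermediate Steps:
Function('x')(v) = -16 (Function('x')(v) = Add(Mul(-5, 4), Mul(-1, -4)) = Add(-20, 4) = -16)
Function('G')(Z) = Mul(Rational(-3, 2), Pow(Z, -1), Add(-16, Z)) (Function('G')(Z) = Mul(-3, Mul(Add(Z, -16), Pow(Add(Z, Z), -1))) = Mul(-3, Mul(Add(-16, Z), Pow(Mul(2, Z), -1))) = Mul(-3, Mul(Add(-16, Z), Mul(Rational(1, 2), Pow(Z, -1)))) = Mul(-3, Mul(Rational(1, 2), Pow(Z, -1), Add(-16, Z))) = Mul(Rational(-3, 2), Pow(Z, -1), Add(-16, Z)))
Mul(Mul(Function('G')(12), -29), 214) = Mul(Mul(Add(Rational(-3, 2), Mul(24, Pow(12, -1))), -29), 214) = Mul(Mul(Add(Rational(-3, 2), Mul(24, Rational(1, 12))), -29), 214) = Mul(Mul(Add(Rational(-3, 2), 2), -29), 214) = Mul(Mul(Rational(1, 2), -29), 214) = Mul(Rational(-29, 2), 214) = -3103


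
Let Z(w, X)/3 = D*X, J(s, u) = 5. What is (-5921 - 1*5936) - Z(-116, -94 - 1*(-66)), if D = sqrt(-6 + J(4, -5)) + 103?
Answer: -3205 + 84*I ≈ -3205.0 + 84.0*I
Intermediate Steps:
D = 103 + I (D = sqrt(-6 + 5) + 103 = sqrt(-1) + 103 = I + 103 = 103 + I ≈ 103.0 + 1.0*I)
Z(w, X) = 3*X*(103 + I) (Z(w, X) = 3*((103 + I)*X) = 3*(X*(103 + I)) = 3*X*(103 + I))
(-5921 - 1*5936) - Z(-116, -94 - 1*(-66)) = (-5921 - 1*5936) - 3*(-94 - 1*(-66))*(103 + I) = (-5921 - 5936) - 3*(-94 + 66)*(103 + I) = -11857 - 3*(-28)*(103 + I) = -11857 - (-8652 - 84*I) = -11857 + (8652 + 84*I) = -3205 + 84*I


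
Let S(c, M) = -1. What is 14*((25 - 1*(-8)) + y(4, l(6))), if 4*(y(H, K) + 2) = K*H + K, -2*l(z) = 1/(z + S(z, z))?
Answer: 1729/4 ≈ 432.25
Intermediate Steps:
l(z) = -1/(2*(-1 + z)) (l(z) = -1/(2*(z - 1)) = -1/(2*(-1 + z)))
y(H, K) = -2 + K/4 + H*K/4 (y(H, K) = -2 + (K*H + K)/4 = -2 + (H*K + K)/4 = -2 + (K + H*K)/4 = -2 + (K/4 + H*K/4) = -2 + K/4 + H*K/4)
14*((25 - 1*(-8)) + y(4, l(6))) = 14*((25 - 1*(-8)) + (-2 + (-1/(-2 + 2*6))/4 + (¼)*4*(-1/(-2 + 2*6)))) = 14*((25 + 8) + (-2 + (-1/(-2 + 12))/4 + (¼)*4*(-1/(-2 + 12)))) = 14*(33 + (-2 + (-1/10)/4 + (¼)*4*(-1/10))) = 14*(33 + (-2 + (-1*⅒)/4 + (¼)*4*(-1*⅒))) = 14*(33 + (-2 + (¼)*(-⅒) + (¼)*4*(-⅒))) = 14*(33 + (-2 - 1/40 - ⅒)) = 14*(33 - 17/8) = 14*(247/8) = 1729/4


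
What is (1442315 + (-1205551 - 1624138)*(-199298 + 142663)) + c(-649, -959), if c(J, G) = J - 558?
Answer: 160260877623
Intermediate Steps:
c(J, G) = -558 + J
(1442315 + (-1205551 - 1624138)*(-199298 + 142663)) + c(-649, -959) = (1442315 + (-1205551 - 1624138)*(-199298 + 142663)) + (-558 - 649) = (1442315 - 2829689*(-56635)) - 1207 = (1442315 + 160259436515) - 1207 = 160260878830 - 1207 = 160260877623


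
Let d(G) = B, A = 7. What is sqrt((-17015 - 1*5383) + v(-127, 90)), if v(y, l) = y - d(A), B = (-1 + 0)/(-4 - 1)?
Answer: 3*I*sqrt(62570)/5 ≈ 150.08*I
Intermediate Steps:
B = 1/5 (B = -1/(-5) = -1*(-1/5) = 1/5 ≈ 0.20000)
d(G) = 1/5
v(y, l) = -1/5 + y (v(y, l) = y - 1*1/5 = y - 1/5 = -1/5 + y)
sqrt((-17015 - 1*5383) + v(-127, 90)) = sqrt((-17015 - 1*5383) + (-1/5 - 127)) = sqrt((-17015 - 5383) - 636/5) = sqrt(-22398 - 636/5) = sqrt(-112626/5) = 3*I*sqrt(62570)/5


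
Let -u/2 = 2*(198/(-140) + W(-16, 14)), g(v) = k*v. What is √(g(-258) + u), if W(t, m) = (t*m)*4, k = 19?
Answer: 2*I*√401905/35 ≈ 36.226*I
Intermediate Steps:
g(v) = 19*v
W(t, m) = 4*m*t (W(t, m) = (m*t)*4 = 4*m*t)
u = 125638/35 (u = -4*(198/(-140) + 4*14*(-16)) = -4*(198*(-1/140) - 896) = -4*(-99/70 - 896) = -4*(-62819)/70 = -2*(-62819/35) = 125638/35 ≈ 3589.7)
√(g(-258) + u) = √(19*(-258) + 125638/35) = √(-4902 + 125638/35) = √(-45932/35) = 2*I*√401905/35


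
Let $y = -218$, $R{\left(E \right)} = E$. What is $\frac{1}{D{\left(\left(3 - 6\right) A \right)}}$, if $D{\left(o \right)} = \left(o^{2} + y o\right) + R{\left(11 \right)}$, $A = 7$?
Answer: $\frac{1}{5030} \approx 0.00019881$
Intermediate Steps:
$D{\left(o \right)} = 11 + o^{2} - 218 o$ ($D{\left(o \right)} = \left(o^{2} - 218 o\right) + 11 = 11 + o^{2} - 218 o$)
$\frac{1}{D{\left(\left(3 - 6\right) A \right)}} = \frac{1}{11 + \left(\left(3 - 6\right) 7\right)^{2} - 218 \left(3 - 6\right) 7} = \frac{1}{11 + \left(\left(-3\right) 7\right)^{2} - 218 \left(\left(-3\right) 7\right)} = \frac{1}{11 + \left(-21\right)^{2} - -4578} = \frac{1}{11 + 441 + 4578} = \frac{1}{5030}$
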